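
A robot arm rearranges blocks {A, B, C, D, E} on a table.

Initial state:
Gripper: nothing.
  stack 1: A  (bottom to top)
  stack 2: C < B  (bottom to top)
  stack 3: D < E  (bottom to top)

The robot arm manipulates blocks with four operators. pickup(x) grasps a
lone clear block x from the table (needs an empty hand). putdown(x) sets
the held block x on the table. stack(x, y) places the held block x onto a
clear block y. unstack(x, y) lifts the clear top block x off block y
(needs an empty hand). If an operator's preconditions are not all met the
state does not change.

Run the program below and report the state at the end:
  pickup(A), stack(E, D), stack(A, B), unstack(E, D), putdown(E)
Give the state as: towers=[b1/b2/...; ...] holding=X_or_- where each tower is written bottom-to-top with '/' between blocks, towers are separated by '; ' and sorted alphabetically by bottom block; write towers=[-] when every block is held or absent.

towers=[C/B/A; D; E] holding=-

step 1 (pickup(A)): towers=[C/B; D/E] holding=A
step 2 (stack(E, D)) [no-op]: towers=[C/B; D/E] holding=A
step 3 (stack(A, B)): towers=[C/B/A; D/E] holding=-
step 4 (unstack(E, D)): towers=[C/B/A; D] holding=E
step 5 (putdown(E)): towers=[C/B/A; D; E] holding=-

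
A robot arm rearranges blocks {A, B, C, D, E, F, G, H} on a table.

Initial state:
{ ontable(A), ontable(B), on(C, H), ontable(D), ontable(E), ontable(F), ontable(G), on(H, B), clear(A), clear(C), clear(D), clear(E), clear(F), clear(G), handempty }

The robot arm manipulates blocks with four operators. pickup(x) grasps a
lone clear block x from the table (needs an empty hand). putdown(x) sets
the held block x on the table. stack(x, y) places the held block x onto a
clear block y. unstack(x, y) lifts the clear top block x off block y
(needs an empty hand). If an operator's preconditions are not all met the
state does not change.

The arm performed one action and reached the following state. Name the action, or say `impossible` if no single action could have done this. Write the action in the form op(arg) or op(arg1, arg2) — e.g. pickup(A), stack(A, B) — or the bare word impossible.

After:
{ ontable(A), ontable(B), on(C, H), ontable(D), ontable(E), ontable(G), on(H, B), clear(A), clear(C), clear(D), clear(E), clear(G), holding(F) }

pickup(F)

target: towers=[A; B/H/C; D; E; G] holding=F
         pickup(G) → towers=[A; B/H/C; D; E; F] holding=G
         pickup(A) → towers=[B/H/C; D; E; F; G] holding=A
         pickup(E) → towers=[A; B/H/C; D; F; G] holding=E
         pickup(F) → towers=[A; B/H/C; D; E; G] holding=F  ← match
         pickup(D) → towers=[A; B/H/C; E; F; G] holding=D
     unstack(C, H) → towers=[A; B/H; D; E; F; G] holding=C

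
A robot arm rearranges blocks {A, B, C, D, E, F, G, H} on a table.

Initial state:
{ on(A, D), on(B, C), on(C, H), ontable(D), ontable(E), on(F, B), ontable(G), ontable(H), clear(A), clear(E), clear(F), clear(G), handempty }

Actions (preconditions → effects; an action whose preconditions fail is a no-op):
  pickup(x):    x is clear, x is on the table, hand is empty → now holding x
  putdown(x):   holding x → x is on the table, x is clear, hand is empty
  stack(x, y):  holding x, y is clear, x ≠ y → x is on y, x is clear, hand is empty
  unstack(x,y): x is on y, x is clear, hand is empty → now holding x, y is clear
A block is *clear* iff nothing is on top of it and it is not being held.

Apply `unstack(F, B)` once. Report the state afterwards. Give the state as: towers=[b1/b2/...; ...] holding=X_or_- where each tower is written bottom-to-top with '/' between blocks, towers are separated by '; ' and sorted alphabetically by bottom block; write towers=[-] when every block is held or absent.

before: towers=[D/A; E; G; H/C/B/F] holding=-
pre[unstack(F, B)]: on(F,B) ok, clear(F) ok, handempty ok
all met → apply unstack(F, B)
after:  towers=[D/A; E; G; H/C/B] holding=F

towers=[D/A; E; G; H/C/B] holding=F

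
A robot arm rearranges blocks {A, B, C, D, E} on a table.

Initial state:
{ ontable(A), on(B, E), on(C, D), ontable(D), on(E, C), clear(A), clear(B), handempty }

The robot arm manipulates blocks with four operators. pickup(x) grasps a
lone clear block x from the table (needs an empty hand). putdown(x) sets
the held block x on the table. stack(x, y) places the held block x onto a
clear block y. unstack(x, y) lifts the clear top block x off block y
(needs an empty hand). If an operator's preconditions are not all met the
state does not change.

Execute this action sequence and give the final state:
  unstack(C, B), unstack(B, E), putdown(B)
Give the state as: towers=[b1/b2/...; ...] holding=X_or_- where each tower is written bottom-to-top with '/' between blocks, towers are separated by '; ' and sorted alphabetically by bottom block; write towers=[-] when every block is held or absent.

towers=[A; B; D/C/E] holding=-

step 1 (unstack(C, B)) [no-op]: towers=[A; D/C/E/B] holding=-
step 2 (unstack(B, E)): towers=[A; D/C/E] holding=B
step 3 (putdown(B)): towers=[A; B; D/C/E] holding=-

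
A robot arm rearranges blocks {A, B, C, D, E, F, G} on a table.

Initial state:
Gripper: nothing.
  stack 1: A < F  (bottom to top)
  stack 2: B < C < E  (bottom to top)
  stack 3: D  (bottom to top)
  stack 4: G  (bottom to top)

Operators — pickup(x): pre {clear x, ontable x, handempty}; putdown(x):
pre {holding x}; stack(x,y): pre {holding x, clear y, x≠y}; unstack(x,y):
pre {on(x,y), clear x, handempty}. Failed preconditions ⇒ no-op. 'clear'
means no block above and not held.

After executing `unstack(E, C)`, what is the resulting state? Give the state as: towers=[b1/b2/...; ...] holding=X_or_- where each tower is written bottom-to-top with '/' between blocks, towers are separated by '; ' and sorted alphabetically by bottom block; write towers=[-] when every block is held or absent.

before: towers=[A/F; B/C/E; D; G] holding=-
pre[unstack(E, C)]: on(E,C) ✓, clear(E) ✓, handempty ✓
all met → apply unstack(E, C)
after:  towers=[A/F; B/C; D; G] holding=E

towers=[A/F; B/C; D; G] holding=E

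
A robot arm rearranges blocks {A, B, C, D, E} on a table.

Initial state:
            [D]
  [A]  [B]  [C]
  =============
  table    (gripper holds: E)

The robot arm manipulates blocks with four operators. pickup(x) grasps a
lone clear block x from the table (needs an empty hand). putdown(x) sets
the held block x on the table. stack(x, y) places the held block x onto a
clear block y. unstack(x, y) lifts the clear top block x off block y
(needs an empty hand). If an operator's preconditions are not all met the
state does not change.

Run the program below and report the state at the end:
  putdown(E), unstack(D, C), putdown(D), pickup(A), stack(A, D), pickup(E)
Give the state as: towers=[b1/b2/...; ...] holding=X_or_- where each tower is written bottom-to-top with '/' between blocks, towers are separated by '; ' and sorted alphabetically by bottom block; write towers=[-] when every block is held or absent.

towers=[B; C; D/A] holding=E

step 1 (putdown(E)): towers=[A; B; C/D; E] holding=-
step 2 (unstack(D, C)): towers=[A; B; C; E] holding=D
step 3 (putdown(D)): towers=[A; B; C; D; E] holding=-
step 4 (pickup(A)): towers=[B; C; D; E] holding=A
step 5 (stack(A, D)): towers=[B; C; D/A; E] holding=-
step 6 (pickup(E)): towers=[B; C; D/A] holding=E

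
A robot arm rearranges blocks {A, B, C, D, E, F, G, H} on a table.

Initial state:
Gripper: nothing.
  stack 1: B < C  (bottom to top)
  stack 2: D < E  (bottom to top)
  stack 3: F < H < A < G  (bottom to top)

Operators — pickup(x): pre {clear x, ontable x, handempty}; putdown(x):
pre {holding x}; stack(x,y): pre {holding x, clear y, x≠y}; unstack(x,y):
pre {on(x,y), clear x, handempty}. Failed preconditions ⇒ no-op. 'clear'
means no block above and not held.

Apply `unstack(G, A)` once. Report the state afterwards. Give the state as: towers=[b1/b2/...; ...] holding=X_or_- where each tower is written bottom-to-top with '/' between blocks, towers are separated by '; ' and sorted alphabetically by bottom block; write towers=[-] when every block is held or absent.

before: towers=[B/C; D/E; F/H/A/G] holding=-
pre[unstack(G, A)]: on(G,A) yes, clear(G) yes, handempty yes
all met → apply unstack(G, A)
after:  towers=[B/C; D/E; F/H/A] holding=G

towers=[B/C; D/E; F/H/A] holding=G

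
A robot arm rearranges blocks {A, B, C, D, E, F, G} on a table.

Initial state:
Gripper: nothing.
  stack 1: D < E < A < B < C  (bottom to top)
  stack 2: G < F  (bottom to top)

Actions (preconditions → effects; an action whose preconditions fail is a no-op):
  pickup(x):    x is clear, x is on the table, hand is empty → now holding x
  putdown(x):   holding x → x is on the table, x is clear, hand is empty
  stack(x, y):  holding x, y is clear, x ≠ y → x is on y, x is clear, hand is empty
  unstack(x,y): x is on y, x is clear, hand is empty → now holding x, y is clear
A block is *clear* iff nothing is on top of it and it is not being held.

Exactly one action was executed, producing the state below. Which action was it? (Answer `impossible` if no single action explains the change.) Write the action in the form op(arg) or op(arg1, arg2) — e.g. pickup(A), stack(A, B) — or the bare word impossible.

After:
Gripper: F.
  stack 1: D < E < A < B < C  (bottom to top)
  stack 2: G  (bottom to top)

target: towers=[D/E/A/B/C; G] holding=F
     unstack(F, G) → towers=[D/E/A/B/C; G] holding=F  ← match
     unstack(C, B) → towers=[D/E/A/B; G/F] holding=C

unstack(F, G)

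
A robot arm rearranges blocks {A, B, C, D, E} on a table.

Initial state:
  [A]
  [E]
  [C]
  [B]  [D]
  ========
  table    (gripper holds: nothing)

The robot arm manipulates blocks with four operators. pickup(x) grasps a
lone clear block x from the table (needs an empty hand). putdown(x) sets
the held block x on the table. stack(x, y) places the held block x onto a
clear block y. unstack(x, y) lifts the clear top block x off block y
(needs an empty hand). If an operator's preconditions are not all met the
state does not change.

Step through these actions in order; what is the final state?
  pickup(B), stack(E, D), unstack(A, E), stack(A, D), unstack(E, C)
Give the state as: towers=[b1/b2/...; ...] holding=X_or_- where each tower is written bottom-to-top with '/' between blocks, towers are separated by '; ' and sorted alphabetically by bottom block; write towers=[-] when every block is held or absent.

step 1 (pickup(B)) [no-op]: towers=[B/C/E/A; D] holding=-
step 2 (stack(E, D)) [no-op]: towers=[B/C/E/A; D] holding=-
step 3 (unstack(A, E)): towers=[B/C/E; D] holding=A
step 4 (stack(A, D)): towers=[B/C/E; D/A] holding=-
step 5 (unstack(E, C)): towers=[B/C; D/A] holding=E

towers=[B/C; D/A] holding=E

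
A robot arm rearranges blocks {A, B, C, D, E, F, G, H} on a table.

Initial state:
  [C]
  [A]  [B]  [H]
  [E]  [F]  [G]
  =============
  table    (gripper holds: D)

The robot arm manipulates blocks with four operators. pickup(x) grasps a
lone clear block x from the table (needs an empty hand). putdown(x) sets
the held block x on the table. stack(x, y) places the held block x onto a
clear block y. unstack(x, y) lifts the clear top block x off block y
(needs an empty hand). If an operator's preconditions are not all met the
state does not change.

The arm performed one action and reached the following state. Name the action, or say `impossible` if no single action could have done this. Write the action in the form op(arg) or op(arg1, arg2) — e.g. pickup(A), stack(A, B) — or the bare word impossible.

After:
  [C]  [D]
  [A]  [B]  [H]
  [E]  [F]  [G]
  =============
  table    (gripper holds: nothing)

stack(D, B)

target: towers=[E/A/C; F/B/D; G/H] holding=-
        putdown(D) → towers=[D; E/A/C; F/B; G/H] holding=-
       stack(D, H) → towers=[E/A/C; F/B; G/H/D] holding=-
       stack(D, B) → towers=[E/A/C; F/B/D; G/H] holding=-  ← match
       stack(D, C) → towers=[E/A/C/D; F/B; G/H] holding=-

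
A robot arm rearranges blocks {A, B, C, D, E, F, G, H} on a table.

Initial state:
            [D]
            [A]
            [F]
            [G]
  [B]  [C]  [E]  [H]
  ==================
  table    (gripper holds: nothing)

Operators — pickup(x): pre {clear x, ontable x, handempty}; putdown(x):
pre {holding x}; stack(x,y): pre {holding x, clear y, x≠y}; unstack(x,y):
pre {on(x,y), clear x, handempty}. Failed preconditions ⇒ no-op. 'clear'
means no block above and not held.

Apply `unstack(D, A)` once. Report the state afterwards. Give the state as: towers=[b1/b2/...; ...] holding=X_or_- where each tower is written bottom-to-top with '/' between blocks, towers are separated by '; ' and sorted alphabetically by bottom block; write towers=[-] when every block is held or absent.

towers=[B; C; E/G/F/A; H] holding=D

before: towers=[B; C; E/G/F/A/D; H] holding=-
pre[unstack(D, A)]: on(D,A) yes, clear(D) yes, handempty yes
all met → apply unstack(D, A)
after:  towers=[B; C; E/G/F/A; H] holding=D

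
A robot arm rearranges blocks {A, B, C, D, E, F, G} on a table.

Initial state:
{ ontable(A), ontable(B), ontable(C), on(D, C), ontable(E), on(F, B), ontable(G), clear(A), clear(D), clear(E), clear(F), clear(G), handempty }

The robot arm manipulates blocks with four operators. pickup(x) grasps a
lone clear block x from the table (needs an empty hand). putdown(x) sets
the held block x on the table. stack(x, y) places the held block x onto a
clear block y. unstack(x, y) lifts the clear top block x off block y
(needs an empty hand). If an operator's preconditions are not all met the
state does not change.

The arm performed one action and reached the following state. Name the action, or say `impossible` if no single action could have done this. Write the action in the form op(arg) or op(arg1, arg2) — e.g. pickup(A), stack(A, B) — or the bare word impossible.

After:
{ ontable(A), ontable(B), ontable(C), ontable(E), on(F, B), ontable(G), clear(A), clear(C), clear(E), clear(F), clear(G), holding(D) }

target: towers=[A; B/F; C; E; G] holding=D
     unstack(F, B) → towers=[A; B; C/D; E; G] holding=F
         pickup(G) → towers=[A; B/F; C/D; E] holding=G
     unstack(D, C) → towers=[A; B/F; C; E; G] holding=D  ← match
         pickup(A) → towers=[B/F; C/D; E; G] holding=A
         pickup(E) → towers=[A; B/F; C/D; G] holding=E

unstack(D, C)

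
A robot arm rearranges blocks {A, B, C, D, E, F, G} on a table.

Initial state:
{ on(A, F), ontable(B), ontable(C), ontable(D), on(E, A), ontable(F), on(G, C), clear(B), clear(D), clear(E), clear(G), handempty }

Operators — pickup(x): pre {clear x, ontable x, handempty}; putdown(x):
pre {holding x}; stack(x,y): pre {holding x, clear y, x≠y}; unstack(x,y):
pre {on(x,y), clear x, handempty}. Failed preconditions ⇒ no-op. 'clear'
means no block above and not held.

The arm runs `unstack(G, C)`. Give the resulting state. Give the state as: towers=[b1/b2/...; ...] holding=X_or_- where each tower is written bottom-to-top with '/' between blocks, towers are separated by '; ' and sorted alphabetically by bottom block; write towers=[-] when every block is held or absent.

towers=[B; C; D; F/A/E] holding=G

before: towers=[B; C/G; D; F/A/E] holding=-
pre[unstack(G, C)]: on(G,C) ✓, clear(G) ✓, handempty ✓
all met → apply unstack(G, C)
after:  towers=[B; C; D; F/A/E] holding=G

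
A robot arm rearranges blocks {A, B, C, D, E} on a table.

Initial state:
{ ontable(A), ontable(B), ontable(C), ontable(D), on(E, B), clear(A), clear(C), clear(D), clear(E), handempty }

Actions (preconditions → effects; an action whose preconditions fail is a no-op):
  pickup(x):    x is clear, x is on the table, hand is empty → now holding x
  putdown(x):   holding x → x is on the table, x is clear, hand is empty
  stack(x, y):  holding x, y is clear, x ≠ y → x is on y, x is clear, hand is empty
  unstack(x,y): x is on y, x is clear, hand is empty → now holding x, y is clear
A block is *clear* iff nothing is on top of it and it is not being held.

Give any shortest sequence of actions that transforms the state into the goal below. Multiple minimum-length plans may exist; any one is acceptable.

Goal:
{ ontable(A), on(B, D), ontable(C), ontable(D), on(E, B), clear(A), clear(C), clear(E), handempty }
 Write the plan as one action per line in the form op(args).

step 1 (unstack(E, B)): towers=[A; B; C; D] holding=E
step 2 (putdown(E)): towers=[A; B; C; D; E] holding=-
step 3 (pickup(B)): towers=[A; C; D; E] holding=B
step 4 (stack(B, D)): towers=[A; C; D/B; E] holding=-
step 5 (pickup(E)): towers=[A; C; D/B] holding=E
step 6 (stack(E, B)): towers=[A; C; D/B/E] holding=-
goal check: towers=[A; C; D/B/E] holding=- — reached (length 6, optimal by BFS)

unstack(E, B)
putdown(E)
pickup(B)
stack(B, D)
pickup(E)
stack(E, B)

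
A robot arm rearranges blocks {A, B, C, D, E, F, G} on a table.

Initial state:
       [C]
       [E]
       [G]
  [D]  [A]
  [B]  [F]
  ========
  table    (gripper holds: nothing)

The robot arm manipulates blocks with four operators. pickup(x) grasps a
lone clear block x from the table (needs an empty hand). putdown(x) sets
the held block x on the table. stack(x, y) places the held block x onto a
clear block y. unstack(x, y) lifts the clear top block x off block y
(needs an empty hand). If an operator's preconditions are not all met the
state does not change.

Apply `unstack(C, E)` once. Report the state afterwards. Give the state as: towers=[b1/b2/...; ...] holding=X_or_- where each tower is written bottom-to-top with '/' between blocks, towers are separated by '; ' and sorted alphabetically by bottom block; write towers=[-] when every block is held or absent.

towers=[B/D; F/A/G/E] holding=C

before: towers=[B/D; F/A/G/E/C] holding=-
pre[unstack(C, E)]: on(C,E) ✓, clear(C) ✓, handempty ✓
all met → apply unstack(C, E)
after:  towers=[B/D; F/A/G/E] holding=C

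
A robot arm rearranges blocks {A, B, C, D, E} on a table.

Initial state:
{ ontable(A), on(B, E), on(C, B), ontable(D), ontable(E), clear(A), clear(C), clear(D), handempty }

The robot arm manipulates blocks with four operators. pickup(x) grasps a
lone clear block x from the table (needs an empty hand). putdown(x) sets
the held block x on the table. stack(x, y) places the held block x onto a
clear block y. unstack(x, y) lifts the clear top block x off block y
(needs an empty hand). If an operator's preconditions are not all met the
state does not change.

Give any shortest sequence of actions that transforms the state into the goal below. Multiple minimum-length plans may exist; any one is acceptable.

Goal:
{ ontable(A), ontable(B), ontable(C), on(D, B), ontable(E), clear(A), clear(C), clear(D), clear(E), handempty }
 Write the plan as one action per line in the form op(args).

step 1 (unstack(C, B)): towers=[A; D; E/B] holding=C
step 2 (putdown(C)): towers=[A; C; D; E/B] holding=-
step 3 (unstack(B, E)): towers=[A; C; D; E] holding=B
step 4 (putdown(B)): towers=[A; B; C; D; E] holding=-
step 5 (pickup(D)): towers=[A; B; C; E] holding=D
step 6 (stack(D, B)): towers=[A; B/D; C; E] holding=-
goal check: towers=[A; B/D; C; E] holding=- — reached (length 6, optimal by BFS)

unstack(C, B)
putdown(C)
unstack(B, E)
putdown(B)
pickup(D)
stack(D, B)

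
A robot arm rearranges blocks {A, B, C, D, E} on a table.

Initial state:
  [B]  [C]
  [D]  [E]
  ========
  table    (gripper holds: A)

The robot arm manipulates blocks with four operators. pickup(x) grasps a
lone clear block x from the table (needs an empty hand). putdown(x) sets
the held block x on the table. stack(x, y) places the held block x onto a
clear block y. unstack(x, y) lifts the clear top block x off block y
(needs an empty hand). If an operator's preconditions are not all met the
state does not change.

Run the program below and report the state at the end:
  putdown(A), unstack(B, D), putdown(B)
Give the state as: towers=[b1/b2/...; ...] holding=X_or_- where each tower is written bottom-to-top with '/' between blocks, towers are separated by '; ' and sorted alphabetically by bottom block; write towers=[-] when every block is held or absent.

step 1 (putdown(A)): towers=[A; D/B; E/C] holding=-
step 2 (unstack(B, D)): towers=[A; D; E/C] holding=B
step 3 (putdown(B)): towers=[A; B; D; E/C] holding=-

towers=[A; B; D; E/C] holding=-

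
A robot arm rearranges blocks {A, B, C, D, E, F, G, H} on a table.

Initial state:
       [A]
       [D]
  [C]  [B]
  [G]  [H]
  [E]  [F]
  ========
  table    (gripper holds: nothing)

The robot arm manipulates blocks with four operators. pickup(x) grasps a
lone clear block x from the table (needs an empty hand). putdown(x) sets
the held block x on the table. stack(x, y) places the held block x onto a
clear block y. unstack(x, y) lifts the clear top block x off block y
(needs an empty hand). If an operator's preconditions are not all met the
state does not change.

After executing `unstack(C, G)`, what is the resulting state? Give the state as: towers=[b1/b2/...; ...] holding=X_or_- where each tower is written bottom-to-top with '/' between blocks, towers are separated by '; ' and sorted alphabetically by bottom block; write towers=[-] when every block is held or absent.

before: towers=[E/G/C; F/H/B/D/A] holding=-
pre[unstack(C, G)]: on(C,G) ✓, clear(C) ✓, handempty ✓
all met → apply unstack(C, G)
after:  towers=[E/G; F/H/B/D/A] holding=C

towers=[E/G; F/H/B/D/A] holding=C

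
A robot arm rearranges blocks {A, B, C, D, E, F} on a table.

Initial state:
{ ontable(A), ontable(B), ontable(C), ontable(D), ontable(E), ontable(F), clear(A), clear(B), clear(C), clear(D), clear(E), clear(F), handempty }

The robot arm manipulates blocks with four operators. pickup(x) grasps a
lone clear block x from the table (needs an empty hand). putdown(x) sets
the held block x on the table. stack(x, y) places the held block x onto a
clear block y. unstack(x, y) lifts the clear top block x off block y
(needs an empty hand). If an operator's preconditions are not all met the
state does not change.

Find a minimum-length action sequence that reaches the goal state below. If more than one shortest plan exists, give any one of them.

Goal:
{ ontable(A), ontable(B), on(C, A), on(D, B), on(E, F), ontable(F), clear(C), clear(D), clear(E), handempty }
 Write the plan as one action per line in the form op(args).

pickup(D)
stack(D, B)
pickup(E)
stack(E, F)
pickup(C)
stack(C, A)

step 1 (pickup(D)): towers=[A; B; C; E; F] holding=D
step 2 (stack(D, B)): towers=[A; B/D; C; E; F] holding=-
step 3 (pickup(E)): towers=[A; B/D; C; F] holding=E
step 4 (stack(E, F)): towers=[A; B/D; C; F/E] holding=-
step 5 (pickup(C)): towers=[A; B/D; F/E] holding=C
step 6 (stack(C, A)): towers=[A/C; B/D; F/E] holding=-
goal check: towers=[A/C; B/D; F/E] holding=- — reached (length 6, optimal by BFS)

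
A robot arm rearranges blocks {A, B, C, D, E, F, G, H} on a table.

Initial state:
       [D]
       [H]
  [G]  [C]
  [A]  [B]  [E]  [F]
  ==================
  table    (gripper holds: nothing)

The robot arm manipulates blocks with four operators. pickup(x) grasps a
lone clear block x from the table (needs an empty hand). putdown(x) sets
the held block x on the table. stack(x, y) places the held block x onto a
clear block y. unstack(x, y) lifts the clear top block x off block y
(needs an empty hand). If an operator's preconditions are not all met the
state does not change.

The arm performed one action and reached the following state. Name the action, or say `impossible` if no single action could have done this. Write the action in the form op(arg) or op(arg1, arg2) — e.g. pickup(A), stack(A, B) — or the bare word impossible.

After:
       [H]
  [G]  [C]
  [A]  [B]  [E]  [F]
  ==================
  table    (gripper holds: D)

unstack(D, H)

target: towers=[A/G; B/C/H; E; F] holding=D
     unstack(G, A) → towers=[A; B/C/H/D; E; F] holding=G
         pickup(E) → towers=[A/G; B/C/H/D; F] holding=E
         pickup(F) → towers=[A/G; B/C/H/D; E] holding=F
     unstack(D, H) → towers=[A/G; B/C/H; E; F] holding=D  ← match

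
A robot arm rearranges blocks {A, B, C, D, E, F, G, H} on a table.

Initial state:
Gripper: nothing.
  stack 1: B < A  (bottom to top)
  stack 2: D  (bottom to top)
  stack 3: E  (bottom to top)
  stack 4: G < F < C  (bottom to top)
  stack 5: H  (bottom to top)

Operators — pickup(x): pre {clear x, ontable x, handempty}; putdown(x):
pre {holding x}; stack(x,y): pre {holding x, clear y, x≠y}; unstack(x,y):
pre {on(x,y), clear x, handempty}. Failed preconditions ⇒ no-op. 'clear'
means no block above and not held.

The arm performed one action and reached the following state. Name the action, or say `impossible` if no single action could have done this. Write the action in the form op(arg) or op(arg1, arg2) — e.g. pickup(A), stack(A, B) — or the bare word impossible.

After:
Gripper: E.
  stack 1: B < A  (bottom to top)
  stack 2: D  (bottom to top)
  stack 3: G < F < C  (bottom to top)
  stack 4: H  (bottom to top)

pickup(E)

target: towers=[B/A; D; G/F/C; H] holding=E
     unstack(A, B) → towers=[B; D; E; G/F/C; H] holding=A
         pickup(E) → towers=[B/A; D; G/F/C; H] holding=E  ← match
         pickup(H) → towers=[B/A; D; E; G/F/C] holding=H
         pickup(D) → towers=[B/A; E; G/F/C; H] holding=D
     unstack(C, F) → towers=[B/A; D; E; G/F; H] holding=C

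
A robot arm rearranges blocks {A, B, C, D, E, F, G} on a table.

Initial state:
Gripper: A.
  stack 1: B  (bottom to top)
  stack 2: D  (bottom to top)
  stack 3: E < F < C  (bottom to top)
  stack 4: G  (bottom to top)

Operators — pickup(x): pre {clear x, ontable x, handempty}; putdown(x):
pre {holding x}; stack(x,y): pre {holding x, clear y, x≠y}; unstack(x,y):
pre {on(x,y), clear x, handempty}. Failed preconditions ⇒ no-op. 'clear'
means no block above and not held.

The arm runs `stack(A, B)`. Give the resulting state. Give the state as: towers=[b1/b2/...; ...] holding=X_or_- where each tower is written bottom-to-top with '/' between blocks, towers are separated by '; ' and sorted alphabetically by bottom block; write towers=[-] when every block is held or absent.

before: towers=[B; D; E/F/C; G] holding=A
pre[stack(A, B)]: holding(A) ok, clear(B) ok, A≠B ok
all met → apply stack(A, B)
after:  towers=[B/A; D; E/F/C; G] holding=-

towers=[B/A; D; E/F/C; G] holding=-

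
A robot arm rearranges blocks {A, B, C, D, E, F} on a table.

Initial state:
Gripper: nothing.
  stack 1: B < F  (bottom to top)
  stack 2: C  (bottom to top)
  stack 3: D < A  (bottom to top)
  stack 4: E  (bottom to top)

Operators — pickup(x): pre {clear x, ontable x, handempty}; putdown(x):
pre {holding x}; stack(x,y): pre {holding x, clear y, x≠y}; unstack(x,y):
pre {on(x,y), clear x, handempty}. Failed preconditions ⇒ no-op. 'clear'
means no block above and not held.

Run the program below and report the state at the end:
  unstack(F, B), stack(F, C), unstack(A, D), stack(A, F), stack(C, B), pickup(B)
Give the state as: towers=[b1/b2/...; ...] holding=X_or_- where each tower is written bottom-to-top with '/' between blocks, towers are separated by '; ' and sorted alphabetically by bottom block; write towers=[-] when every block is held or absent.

towers=[C/F/A; D; E] holding=B

step 1 (unstack(F, B)): towers=[B; C; D/A; E] holding=F
step 2 (stack(F, C)): towers=[B; C/F; D/A; E] holding=-
step 3 (unstack(A, D)): towers=[B; C/F; D; E] holding=A
step 4 (stack(A, F)): towers=[B; C/F/A; D; E] holding=-
step 5 (stack(C, B)) [no-op]: towers=[B; C/F/A; D; E] holding=-
step 6 (pickup(B)): towers=[C/F/A; D; E] holding=B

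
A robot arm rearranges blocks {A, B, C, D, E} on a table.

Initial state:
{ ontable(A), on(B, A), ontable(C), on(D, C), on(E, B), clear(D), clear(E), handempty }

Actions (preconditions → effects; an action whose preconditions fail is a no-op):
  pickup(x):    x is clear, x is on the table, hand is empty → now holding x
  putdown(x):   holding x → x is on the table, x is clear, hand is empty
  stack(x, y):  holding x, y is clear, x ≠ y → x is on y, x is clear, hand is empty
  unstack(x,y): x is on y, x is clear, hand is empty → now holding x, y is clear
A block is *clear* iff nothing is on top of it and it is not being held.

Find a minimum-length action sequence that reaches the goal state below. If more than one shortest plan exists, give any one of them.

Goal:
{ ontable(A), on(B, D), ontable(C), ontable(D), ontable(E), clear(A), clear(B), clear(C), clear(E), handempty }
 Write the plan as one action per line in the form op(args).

unstack(D, C)
putdown(D)
unstack(E, B)
putdown(E)
unstack(B, A)
stack(B, D)

step 1 (unstack(D, C)): towers=[A/B/E; C] holding=D
step 2 (putdown(D)): towers=[A/B/E; C; D] holding=-
step 3 (unstack(E, B)): towers=[A/B; C; D] holding=E
step 4 (putdown(E)): towers=[A/B; C; D; E] holding=-
step 5 (unstack(B, A)): towers=[A; C; D; E] holding=B
step 6 (stack(B, D)): towers=[A; C; D/B; E] holding=-
goal check: towers=[A; C; D/B; E] holding=- — reached (length 6, optimal by BFS)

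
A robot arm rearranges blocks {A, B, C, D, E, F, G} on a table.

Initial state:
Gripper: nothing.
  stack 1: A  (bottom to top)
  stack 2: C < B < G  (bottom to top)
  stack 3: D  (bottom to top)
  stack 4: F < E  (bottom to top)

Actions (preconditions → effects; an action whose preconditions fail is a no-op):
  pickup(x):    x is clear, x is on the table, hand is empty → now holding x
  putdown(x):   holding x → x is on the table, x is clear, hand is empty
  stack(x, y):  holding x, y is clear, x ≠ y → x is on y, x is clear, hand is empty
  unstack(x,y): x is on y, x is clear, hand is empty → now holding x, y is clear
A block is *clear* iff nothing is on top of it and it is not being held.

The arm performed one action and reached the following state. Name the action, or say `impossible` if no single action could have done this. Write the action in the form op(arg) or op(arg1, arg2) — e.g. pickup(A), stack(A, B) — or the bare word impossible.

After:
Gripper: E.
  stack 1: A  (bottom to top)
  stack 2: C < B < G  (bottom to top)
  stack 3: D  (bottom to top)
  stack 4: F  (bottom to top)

target: towers=[A; C/B/G; D; F] holding=E
     unstack(G, B) → towers=[A; C/B; D; F/E] holding=G
         pickup(D) → towers=[A; C/B/G; F/E] holding=D
         pickup(A) → towers=[C/B/G; D; F/E] holding=A
     unstack(E, F) → towers=[A; C/B/G; D; F] holding=E  ← match

unstack(E, F)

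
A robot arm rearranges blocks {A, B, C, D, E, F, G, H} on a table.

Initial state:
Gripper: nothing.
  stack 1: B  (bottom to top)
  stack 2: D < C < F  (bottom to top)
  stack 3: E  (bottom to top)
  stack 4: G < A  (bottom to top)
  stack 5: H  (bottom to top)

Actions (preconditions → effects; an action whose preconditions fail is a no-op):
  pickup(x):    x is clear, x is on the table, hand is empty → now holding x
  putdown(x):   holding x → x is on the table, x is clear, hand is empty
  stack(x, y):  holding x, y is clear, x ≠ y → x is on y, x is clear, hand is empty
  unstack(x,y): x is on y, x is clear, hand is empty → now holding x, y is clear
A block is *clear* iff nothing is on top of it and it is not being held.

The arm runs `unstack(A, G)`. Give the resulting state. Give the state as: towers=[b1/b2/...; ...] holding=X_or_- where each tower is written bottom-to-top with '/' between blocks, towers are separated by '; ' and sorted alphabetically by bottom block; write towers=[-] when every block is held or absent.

before: towers=[B; D/C/F; E; G/A; H] holding=-
pre[unstack(A, G)]: on(A,G) ok, clear(A) ok, handempty ok
all met → apply unstack(A, G)
after:  towers=[B; D/C/F; E; G; H] holding=A

towers=[B; D/C/F; E; G; H] holding=A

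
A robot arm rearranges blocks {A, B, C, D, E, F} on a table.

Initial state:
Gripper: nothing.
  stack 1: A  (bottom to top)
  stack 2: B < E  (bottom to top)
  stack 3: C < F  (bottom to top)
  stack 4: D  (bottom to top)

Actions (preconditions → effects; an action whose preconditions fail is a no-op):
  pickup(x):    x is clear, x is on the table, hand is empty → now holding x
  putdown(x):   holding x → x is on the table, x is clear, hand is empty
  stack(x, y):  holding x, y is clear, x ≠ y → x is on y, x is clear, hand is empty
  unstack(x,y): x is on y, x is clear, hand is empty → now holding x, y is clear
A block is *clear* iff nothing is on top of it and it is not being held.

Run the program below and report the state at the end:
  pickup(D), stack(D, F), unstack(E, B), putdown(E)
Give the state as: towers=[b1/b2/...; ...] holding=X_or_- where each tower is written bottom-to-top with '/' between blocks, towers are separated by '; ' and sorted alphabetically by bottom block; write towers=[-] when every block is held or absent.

towers=[A; B; C/F/D; E] holding=-

step 1 (pickup(D)): towers=[A; B/E; C/F] holding=D
step 2 (stack(D, F)): towers=[A; B/E; C/F/D] holding=-
step 3 (unstack(E, B)): towers=[A; B; C/F/D] holding=E
step 4 (putdown(E)): towers=[A; B; C/F/D; E] holding=-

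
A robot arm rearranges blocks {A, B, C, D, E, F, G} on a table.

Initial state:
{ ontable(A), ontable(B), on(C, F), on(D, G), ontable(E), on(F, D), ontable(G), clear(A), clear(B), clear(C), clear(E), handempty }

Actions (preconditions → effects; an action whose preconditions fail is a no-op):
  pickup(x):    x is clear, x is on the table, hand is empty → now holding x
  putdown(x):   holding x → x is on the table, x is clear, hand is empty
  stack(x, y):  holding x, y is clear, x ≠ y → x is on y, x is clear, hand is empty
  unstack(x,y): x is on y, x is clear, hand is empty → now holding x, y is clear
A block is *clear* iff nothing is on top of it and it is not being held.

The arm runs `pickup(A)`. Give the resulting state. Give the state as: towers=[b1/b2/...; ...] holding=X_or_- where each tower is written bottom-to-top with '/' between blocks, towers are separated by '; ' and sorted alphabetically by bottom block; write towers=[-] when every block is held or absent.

towers=[B; E; G/D/F/C] holding=A

before: towers=[A; B; E; G/D/F/C] holding=-
pre[pickup(A)]: clear(A) yes, ontable(A) yes, handempty yes
all met → apply pickup(A)
after:  towers=[B; E; G/D/F/C] holding=A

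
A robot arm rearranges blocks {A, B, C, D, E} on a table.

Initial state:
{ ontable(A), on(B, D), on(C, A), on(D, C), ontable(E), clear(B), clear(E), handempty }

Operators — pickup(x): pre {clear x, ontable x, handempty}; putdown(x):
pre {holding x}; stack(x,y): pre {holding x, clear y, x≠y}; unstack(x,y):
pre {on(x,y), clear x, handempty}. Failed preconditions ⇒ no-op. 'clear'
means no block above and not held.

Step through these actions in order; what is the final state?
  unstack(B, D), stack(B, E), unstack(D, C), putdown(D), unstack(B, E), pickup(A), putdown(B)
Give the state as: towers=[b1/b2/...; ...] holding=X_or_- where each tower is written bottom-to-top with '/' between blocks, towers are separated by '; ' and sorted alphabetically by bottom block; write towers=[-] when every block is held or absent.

step 1 (unstack(B, D)): towers=[A/C/D; E] holding=B
step 2 (stack(B, E)): towers=[A/C/D; E/B] holding=-
step 3 (unstack(D, C)): towers=[A/C; E/B] holding=D
step 4 (putdown(D)): towers=[A/C; D; E/B] holding=-
step 5 (unstack(B, E)): towers=[A/C; D; E] holding=B
step 6 (pickup(A)) [no-op]: towers=[A/C; D; E] holding=B
step 7 (putdown(B)): towers=[A/C; B; D; E] holding=-

towers=[A/C; B; D; E] holding=-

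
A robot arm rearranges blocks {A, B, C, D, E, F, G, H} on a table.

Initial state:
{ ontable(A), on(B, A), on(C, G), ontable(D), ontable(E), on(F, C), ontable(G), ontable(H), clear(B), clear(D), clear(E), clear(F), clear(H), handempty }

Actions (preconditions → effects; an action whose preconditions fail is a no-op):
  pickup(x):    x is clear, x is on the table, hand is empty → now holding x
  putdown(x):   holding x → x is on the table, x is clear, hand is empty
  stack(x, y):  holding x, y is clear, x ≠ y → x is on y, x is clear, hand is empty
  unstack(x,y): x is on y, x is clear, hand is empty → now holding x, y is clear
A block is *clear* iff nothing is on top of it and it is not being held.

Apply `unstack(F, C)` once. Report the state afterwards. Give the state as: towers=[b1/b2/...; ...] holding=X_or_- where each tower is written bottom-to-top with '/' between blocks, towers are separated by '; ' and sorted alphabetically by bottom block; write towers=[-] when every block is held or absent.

before: towers=[A/B; D; E; G/C/F; H] holding=-
pre[unstack(F, C)]: on(F,C) ok, clear(F) ok, handempty ok
all met → apply unstack(F, C)
after:  towers=[A/B; D; E; G/C; H] holding=F

towers=[A/B; D; E; G/C; H] holding=F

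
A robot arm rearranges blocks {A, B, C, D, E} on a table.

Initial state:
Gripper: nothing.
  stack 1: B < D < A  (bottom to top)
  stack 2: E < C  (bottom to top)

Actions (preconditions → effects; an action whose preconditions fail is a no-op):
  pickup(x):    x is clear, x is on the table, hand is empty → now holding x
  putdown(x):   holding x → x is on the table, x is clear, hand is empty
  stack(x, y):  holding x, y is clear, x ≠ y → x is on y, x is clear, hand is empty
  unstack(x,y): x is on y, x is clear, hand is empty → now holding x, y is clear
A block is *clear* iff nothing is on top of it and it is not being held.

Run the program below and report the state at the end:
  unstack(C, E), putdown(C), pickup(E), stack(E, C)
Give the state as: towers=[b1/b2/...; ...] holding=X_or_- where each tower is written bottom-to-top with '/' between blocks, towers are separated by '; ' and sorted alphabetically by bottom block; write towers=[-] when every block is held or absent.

step 1 (unstack(C, E)): towers=[B/D/A; E] holding=C
step 2 (putdown(C)): towers=[B/D/A; C; E] holding=-
step 3 (pickup(E)): towers=[B/D/A; C] holding=E
step 4 (stack(E, C)): towers=[B/D/A; C/E] holding=-

towers=[B/D/A; C/E] holding=-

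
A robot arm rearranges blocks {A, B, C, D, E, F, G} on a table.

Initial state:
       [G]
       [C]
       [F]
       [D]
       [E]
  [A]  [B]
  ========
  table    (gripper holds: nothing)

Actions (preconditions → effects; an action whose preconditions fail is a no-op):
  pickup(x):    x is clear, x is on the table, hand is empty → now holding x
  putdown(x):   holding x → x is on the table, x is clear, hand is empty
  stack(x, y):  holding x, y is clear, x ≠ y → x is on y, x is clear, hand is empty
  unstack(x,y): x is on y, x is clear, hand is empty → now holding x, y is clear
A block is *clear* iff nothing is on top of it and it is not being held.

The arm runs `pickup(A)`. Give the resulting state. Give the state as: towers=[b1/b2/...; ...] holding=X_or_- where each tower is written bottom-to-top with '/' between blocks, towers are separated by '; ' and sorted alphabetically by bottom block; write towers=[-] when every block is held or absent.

before: towers=[A; B/E/D/F/C/G] holding=-
pre[pickup(A)]: clear(A) ✓, ontable(A) ✓, handempty ✓
all met → apply pickup(A)
after:  towers=[B/E/D/F/C/G] holding=A

towers=[B/E/D/F/C/G] holding=A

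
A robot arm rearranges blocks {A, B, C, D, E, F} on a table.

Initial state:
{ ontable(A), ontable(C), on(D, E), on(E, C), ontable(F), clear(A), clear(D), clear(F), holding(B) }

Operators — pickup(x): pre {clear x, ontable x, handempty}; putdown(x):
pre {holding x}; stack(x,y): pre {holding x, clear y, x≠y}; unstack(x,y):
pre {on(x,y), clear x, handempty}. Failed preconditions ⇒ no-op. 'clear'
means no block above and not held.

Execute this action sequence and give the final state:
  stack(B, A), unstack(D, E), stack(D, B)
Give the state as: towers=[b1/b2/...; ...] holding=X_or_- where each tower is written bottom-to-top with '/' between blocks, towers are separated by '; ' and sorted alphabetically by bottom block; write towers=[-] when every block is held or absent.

towers=[A/B/D; C/E; F] holding=-

step 1 (stack(B, A)): towers=[A/B; C/E/D; F] holding=-
step 2 (unstack(D, E)): towers=[A/B; C/E; F] holding=D
step 3 (stack(D, B)): towers=[A/B/D; C/E; F] holding=-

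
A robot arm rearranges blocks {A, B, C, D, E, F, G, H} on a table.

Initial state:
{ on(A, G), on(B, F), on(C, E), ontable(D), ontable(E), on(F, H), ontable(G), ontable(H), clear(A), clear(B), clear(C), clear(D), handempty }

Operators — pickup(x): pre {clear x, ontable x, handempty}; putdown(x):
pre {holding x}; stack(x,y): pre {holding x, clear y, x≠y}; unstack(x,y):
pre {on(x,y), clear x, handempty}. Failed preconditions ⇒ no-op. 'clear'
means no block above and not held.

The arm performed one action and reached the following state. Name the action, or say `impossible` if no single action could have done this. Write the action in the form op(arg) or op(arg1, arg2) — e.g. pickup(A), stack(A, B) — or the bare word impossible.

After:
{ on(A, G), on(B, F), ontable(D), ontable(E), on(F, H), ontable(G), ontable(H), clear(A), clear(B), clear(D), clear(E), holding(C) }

target: towers=[D; E; G/A; H/F/B] holding=C
     unstack(A, G) → towers=[D; E/C; G; H/F/B] holding=A
     unstack(B, F) → towers=[D; E/C; G/A; H/F] holding=B
         pickup(D) → towers=[E/C; G/A; H/F/B] holding=D
     unstack(C, E) → towers=[D; E; G/A; H/F/B] holding=C  ← match

unstack(C, E)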